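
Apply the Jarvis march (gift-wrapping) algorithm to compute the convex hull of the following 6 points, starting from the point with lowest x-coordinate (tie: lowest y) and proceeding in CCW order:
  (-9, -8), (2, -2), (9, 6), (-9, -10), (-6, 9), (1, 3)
Hull (CCW) = [(-9, -10), (2, -2), (9, 6), (-6, 9), (-9, -8)]

Jarvis march: at each step, from the current hull vertex p, select the next vertex q as the point such that every other point lies strictly to the left of (or on) the directed line p → q. (Equivalently: for every other point r, the cross product (q − p) × (r − p) ≥ 0.)
Starting point (lowest x, tie lowest y): (-9, -10). Wrap until returning to start. Resulting hull: (-9, -10), (2, -2), (9, 6), (-6, 9), (-9, -8).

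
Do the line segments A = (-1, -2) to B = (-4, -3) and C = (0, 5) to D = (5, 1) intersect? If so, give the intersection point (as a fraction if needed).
No (intersection of containing lines falls outside at least one segment)

Parametrize and solve: t = -39/17, s = 20/17. At least one of these is outside [0, 1], so the segments do not intersect.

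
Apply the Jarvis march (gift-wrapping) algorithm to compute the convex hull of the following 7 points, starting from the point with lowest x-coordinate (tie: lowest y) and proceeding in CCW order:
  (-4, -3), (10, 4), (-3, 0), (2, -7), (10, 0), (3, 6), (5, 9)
Hull (CCW) = [(-4, -3), (2, -7), (10, 0), (10, 4), (5, 9), (-3, 0)]

Jarvis march: at each step, from the current hull vertex p, select the next vertex q as the point such that every other point lies strictly to the left of (or on) the directed line p → q. (Equivalently: for every other point r, the cross product (q − p) × (r − p) ≥ 0.)
Starting point (lowest x, tie lowest y): (-4, -3). Wrap until returning to start. Resulting hull: (-4, -3), (2, -7), (10, 0), (10, 4), (5, 9), (-3, 0).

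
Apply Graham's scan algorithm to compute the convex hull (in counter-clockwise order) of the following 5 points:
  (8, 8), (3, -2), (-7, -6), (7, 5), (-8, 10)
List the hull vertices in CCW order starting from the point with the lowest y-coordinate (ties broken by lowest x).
Hull (CCW) = [(-7, -6), (3, -2), (7, 5), (8, 8), (-8, 10)]

Graham scan procedure:
  1. Find the pivot p₀ = point with lowest y (tie → lowest x): (-7, -6).
  2. Sort the remaining points by polar angle around p₀.
  3. Walk through sorted points, maintaining a stack; pop the top while the last three entries make a non-left turn (cross product ≤ 0).
  4. Final stack is the convex hull in CCW order: (-7, -6), (3, -2), (7, 5), (8, 8), (-8, 10).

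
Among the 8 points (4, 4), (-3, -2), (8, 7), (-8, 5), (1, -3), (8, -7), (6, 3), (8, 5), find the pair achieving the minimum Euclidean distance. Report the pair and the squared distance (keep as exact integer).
Pair = ((8, 7), (8, 5)); squared distance = 4

Compute all C(8, 2) = 28 pairwise squared distances (x_i − x_j)² + (y_i − y_j)². The minimum is 4, attained by the pair ((8, 7), (8, 5)).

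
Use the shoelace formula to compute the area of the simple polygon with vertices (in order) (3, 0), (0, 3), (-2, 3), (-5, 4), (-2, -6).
Area = 39

Shoelace formula: Area = (1/2) |Σ_i (x_i · y_{i+1} − x_{i+1} · y_i)| (indices mod n). Compute each cross term:
  (3)(3) − (0)(0) = 9
  (0)(3) − (-2)(3) = 6
  (-2)(4) − (-5)(3) = 7
  (-5)(-6) − (-2)(4) = 38
  (-2)(0) − (3)(-6) = 18
Sum = 78, so (signed) Area = 78/2 = 39, |Area| = 39.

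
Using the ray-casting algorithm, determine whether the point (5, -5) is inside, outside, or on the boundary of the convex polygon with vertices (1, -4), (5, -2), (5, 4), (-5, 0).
The point (5, -5) lies strictly outside the polygon

Cast a horizontal ray to the right from the query point and count how many polygon edges it crosses (each edge strictly once or zero times, handled with the usual half-open convention). 
Parity of crossings → even ⇒ outside.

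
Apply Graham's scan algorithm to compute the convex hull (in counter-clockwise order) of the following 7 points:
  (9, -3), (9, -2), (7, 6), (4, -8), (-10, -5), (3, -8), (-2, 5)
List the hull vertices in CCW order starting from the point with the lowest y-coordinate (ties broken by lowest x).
Hull (CCW) = [(3, -8), (4, -8), (9, -3), (9, -2), (7, 6), (-2, 5), (-10, -5)]

Graham scan procedure:
  1. Find the pivot p₀ = point with lowest y (tie → lowest x): (3, -8).
  2. Sort the remaining points by polar angle around p₀.
  3. Walk through sorted points, maintaining a stack; pop the top while the last three entries make a non-left turn (cross product ≤ 0).
  4. Final stack is the convex hull in CCW order: (3, -8), (4, -8), (9, -3), (9, -2), (7, 6), (-2, 5), (-10, -5).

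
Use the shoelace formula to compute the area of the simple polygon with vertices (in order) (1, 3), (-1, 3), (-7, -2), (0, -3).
Area = 53/2

Shoelace formula: Area = (1/2) |Σ_i (x_i · y_{i+1} − x_{i+1} · y_i)| (indices mod n). Compute each cross term:
  (1)(3) − (-1)(3) = 6
  (-1)(-2) − (-7)(3) = 23
  (-7)(-3) − (0)(-2) = 21
  (0)(3) − (1)(-3) = 3
Sum = 53, so (signed) Area = 53/2 = 53/2, |Area| = 53/2.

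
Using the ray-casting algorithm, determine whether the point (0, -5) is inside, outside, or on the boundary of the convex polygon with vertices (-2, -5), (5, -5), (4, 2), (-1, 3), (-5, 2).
The point (0, -5) lies on the polygon boundary

Boundary check: the query satisfies the collinearity and bounding-box conditions for some polygon edge, so it lies exactly on the boundary.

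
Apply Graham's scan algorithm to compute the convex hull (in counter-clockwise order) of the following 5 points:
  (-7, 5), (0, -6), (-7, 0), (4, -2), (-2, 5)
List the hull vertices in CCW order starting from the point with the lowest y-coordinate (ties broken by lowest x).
Hull (CCW) = [(0, -6), (4, -2), (-2, 5), (-7, 5), (-7, 0)]

Graham scan procedure:
  1. Find the pivot p₀ = point with lowest y (tie → lowest x): (0, -6).
  2. Sort the remaining points by polar angle around p₀.
  3. Walk through sorted points, maintaining a stack; pop the top while the last three entries make a non-left turn (cross product ≤ 0).
  4. Final stack is the convex hull in CCW order: (0, -6), (4, -2), (-2, 5), (-7, 5), (-7, 0).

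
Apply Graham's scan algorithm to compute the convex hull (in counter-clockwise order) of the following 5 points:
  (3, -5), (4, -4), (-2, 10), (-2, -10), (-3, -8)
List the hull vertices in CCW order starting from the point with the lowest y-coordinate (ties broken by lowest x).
Hull (CCW) = [(-2, -10), (4, -4), (-2, 10), (-3, -8)]

Graham scan procedure:
  1. Find the pivot p₀ = point with lowest y (tie → lowest x): (-2, -10).
  2. Sort the remaining points by polar angle around p₀.
  3. Walk through sorted points, maintaining a stack; pop the top while the last three entries make a non-left turn (cross product ≤ 0).
  4. Final stack is the convex hull in CCW order: (-2, -10), (4, -4), (-2, 10), (-3, -8).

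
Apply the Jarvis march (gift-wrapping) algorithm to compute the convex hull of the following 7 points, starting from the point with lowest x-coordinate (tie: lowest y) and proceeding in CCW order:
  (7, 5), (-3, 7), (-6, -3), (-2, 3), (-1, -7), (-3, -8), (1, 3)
Hull (CCW) = [(-6, -3), (-3, -8), (-1, -7), (7, 5), (-3, 7)]

Jarvis march: at each step, from the current hull vertex p, select the next vertex q as the point such that every other point lies strictly to the left of (or on) the directed line p → q. (Equivalently: for every other point r, the cross product (q − p) × (r − p) ≥ 0.)
Starting point (lowest x, tie lowest y): (-6, -3). Wrap until returning to start. Resulting hull: (-6, -3), (-3, -8), (-1, -7), (7, 5), (-3, 7).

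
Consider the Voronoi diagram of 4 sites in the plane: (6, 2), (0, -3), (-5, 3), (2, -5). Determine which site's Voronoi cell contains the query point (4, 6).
Nearest site = (6, 2)

The Voronoi cell of site s contains exactly those query points closer to s than to any other site. Compute squared distances from q = (4, 6) to each site:
  (6 − 4)² + (2 − 6)² = 20
  (-5 − 4)² + (3 − 6)² = 90
  (0 − 4)² + (-3 − 6)² = 97
  (2 − 4)² + (-5 − 6)² = 125
Minimum is attained by (6, 2), so q lies in its Voronoi cell.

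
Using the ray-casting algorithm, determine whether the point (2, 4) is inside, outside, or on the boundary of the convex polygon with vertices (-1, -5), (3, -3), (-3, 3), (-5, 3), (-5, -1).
The point (2, 4) lies strictly outside the polygon

Cast a horizontal ray to the right from the query point and count how many polygon edges it crosses (each edge strictly once or zero times, handled with the usual half-open convention). 
Parity of crossings → even ⇒ outside.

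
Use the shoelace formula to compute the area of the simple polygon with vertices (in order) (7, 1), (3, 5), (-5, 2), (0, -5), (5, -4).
Area = 73

Shoelace formula: Area = (1/2) |Σ_i (x_i · y_{i+1} − x_{i+1} · y_i)| (indices mod n). Compute each cross term:
  (7)(5) − (3)(1) = 32
  (3)(2) − (-5)(5) = 31
  (-5)(-5) − (0)(2) = 25
  (0)(-4) − (5)(-5) = 25
  (5)(1) − (7)(-4) = 33
Sum = 146, so (signed) Area = 146/2 = 73, |Area| = 73.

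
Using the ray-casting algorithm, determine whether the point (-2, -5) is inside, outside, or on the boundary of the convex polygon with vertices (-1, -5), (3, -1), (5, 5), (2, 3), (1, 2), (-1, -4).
The point (-2, -5) lies strictly outside the polygon

Cast a horizontal ray to the right from the query point and count how many polygon edges it crosses (each edge strictly once or zero times, handled with the usual half-open convention). 
Parity of crossings → even ⇒ outside.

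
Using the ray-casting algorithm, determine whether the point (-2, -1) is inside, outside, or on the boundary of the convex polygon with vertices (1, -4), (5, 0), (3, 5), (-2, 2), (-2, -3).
The point (-2, -1) lies on the polygon boundary

Boundary check: the query satisfies the collinearity and bounding-box conditions for some polygon edge, so it lies exactly on the boundary.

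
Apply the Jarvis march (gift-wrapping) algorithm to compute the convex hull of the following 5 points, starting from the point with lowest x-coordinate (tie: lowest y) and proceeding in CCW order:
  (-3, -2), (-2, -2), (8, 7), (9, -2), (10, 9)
Hull (CCW) = [(-3, -2), (9, -2), (10, 9)]

Jarvis march: at each step, from the current hull vertex p, select the next vertex q as the point such that every other point lies strictly to the left of (or on) the directed line p → q. (Equivalently: for every other point r, the cross product (q − p) × (r − p) ≥ 0.)
Starting point (lowest x, tie lowest y): (-3, -2). Wrap until returning to start. Resulting hull: (-3, -2), (9, -2), (10, 9).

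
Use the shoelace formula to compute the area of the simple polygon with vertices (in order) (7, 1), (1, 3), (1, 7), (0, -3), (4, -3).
Area = 29

Shoelace formula: Area = (1/2) |Σ_i (x_i · y_{i+1} − x_{i+1} · y_i)| (indices mod n). Compute each cross term:
  (7)(3) − (1)(1) = 20
  (1)(7) − (1)(3) = 4
  (1)(-3) − (0)(7) = -3
  (0)(-3) − (4)(-3) = 12
  (4)(1) − (7)(-3) = 25
Sum = 58, so (signed) Area = 58/2 = 29, |Area| = 29.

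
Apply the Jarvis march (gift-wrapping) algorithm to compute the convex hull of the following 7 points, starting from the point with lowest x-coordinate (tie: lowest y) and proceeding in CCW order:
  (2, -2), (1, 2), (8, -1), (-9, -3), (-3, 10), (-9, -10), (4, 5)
Hull (CCW) = [(-9, -10), (8, -1), (4, 5), (-3, 10), (-9, -3)]

Jarvis march: at each step, from the current hull vertex p, select the next vertex q as the point such that every other point lies strictly to the left of (or on) the directed line p → q. (Equivalently: for every other point r, the cross product (q − p) × (r − p) ≥ 0.)
Starting point (lowest x, tie lowest y): (-9, -10). Wrap until returning to start. Resulting hull: (-9, -10), (8, -1), (4, 5), (-3, 10), (-9, -3).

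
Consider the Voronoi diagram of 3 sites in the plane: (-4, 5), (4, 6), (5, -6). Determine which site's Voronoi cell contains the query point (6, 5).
Nearest site = (4, 6)

The Voronoi cell of site s contains exactly those query points closer to s than to any other site. Compute squared distances from q = (6, 5) to each site:
  (4 − 6)² + (6 − 5)² = 5
  (-4 − 6)² + (5 − 5)² = 100
  (5 − 6)² + (-6 − 5)² = 122
Minimum is attained by (4, 6), so q lies in its Voronoi cell.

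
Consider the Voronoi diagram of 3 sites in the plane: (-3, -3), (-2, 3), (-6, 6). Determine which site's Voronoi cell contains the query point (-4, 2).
Nearest site = (-2, 3)

The Voronoi cell of site s contains exactly those query points closer to s than to any other site. Compute squared distances from q = (-4, 2) to each site:
  (-2 − -4)² + (3 − 2)² = 5
  (-6 − -4)² + (6 − 2)² = 20
  (-3 − -4)² + (-3 − 2)² = 26
Minimum is attained by (-2, 3), so q lies in its Voronoi cell.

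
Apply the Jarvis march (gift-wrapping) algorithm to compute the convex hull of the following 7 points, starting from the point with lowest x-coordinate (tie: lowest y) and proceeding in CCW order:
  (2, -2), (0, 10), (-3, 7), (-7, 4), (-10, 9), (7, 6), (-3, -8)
Hull (CCW) = [(-10, 9), (-3, -8), (2, -2), (7, 6), (0, 10)]

Jarvis march: at each step, from the current hull vertex p, select the next vertex q as the point such that every other point lies strictly to the left of (or on) the directed line p → q. (Equivalently: for every other point r, the cross product (q − p) × (r − p) ≥ 0.)
Starting point (lowest x, tie lowest y): (-10, 9). Wrap until returning to start. Resulting hull: (-10, 9), (-3, -8), (2, -2), (7, 6), (0, 10).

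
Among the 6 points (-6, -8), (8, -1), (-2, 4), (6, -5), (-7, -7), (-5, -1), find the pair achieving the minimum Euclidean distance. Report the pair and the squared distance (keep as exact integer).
Pair = ((-6, -8), (-7, -7)); squared distance = 2

Compute all C(6, 2) = 15 pairwise squared distances (x_i − x_j)² + (y_i − y_j)². The minimum is 2, attained by the pair ((-6, -8), (-7, -7)).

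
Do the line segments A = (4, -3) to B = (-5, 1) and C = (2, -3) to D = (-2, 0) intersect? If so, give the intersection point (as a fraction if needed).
Yes; intersection at (-10/11, -9/11) (t = 6/11 on AB, s = 8/11 on CD)

Parametrize AB as A + t(B − A) = (4 + -9 t, -3 + 4 t) and CD as C + s(D − C) = (2 + -4 s, -3 + 3 s). Solve the linear system for (t, s). Determinant = 11 ≠ 0, so a unique intersection of the containing lines exists. Solution: t = 6/11, s = 8/11 — both in [0, 1], so the segments cross. Intersection point: (-10/11, -9/11).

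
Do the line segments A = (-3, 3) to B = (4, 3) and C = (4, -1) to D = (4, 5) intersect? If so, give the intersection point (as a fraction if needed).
Yes; intersection at (4, 3) (t = 1 on AB, s = 2/3 on CD)

Parametrize AB as A + t(B − A) = (-3 + 7 t, 3 + 0 t) and CD as C + s(D − C) = (4 + 0 s, -1 + 6 s). Solve the linear system for (t, s). Determinant = -42 ≠ 0, so a unique intersection of the containing lines exists. Solution: t = 1, s = 2/3 — both in [0, 1], so the segments cross. Intersection point: (4, 3).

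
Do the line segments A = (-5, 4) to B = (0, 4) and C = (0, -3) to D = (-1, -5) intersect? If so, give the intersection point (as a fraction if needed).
No (intersection of containing lines falls outside at least one segment)

Parametrize and solve: t = 17/10, s = -7/2. At least one of these is outside [0, 1], so the segments do not intersect.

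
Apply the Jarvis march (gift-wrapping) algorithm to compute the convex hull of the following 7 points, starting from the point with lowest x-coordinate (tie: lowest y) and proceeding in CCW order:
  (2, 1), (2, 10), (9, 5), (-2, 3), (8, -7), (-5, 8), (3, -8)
Hull (CCW) = [(-5, 8), (3, -8), (8, -7), (9, 5), (2, 10)]

Jarvis march: at each step, from the current hull vertex p, select the next vertex q as the point such that every other point lies strictly to the left of (or on) the directed line p → q. (Equivalently: for every other point r, the cross product (q − p) × (r − p) ≥ 0.)
Starting point (lowest x, tie lowest y): (-5, 8). Wrap until returning to start. Resulting hull: (-5, 8), (3, -8), (8, -7), (9, 5), (2, 10).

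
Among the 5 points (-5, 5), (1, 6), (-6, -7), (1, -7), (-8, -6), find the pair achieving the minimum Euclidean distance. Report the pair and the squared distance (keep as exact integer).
Pair = ((-6, -7), (-8, -6)); squared distance = 5

Compute all C(5, 2) = 10 pairwise squared distances (x_i − x_j)² + (y_i − y_j)². The minimum is 5, attained by the pair ((-6, -7), (-8, -6)).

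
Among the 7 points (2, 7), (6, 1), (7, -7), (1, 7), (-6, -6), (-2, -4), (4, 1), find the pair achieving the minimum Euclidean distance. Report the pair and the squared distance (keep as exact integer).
Pair = ((2, 7), (1, 7)); squared distance = 1

Compute all C(7, 2) = 21 pairwise squared distances (x_i − x_j)² + (y_i − y_j)². The minimum is 1, attained by the pair ((2, 7), (1, 7)).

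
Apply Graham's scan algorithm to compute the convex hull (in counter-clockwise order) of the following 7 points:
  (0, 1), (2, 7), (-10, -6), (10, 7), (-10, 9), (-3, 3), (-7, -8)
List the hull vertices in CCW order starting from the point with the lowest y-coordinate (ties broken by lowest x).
Hull (CCW) = [(-7, -8), (10, 7), (-10, 9), (-10, -6)]

Graham scan procedure:
  1. Find the pivot p₀ = point with lowest y (tie → lowest x): (-7, -8).
  2. Sort the remaining points by polar angle around p₀.
  3. Walk through sorted points, maintaining a stack; pop the top while the last three entries make a non-left turn (cross product ≤ 0).
  4. Final stack is the convex hull in CCW order: (-7, -8), (10, 7), (-10, 9), (-10, -6).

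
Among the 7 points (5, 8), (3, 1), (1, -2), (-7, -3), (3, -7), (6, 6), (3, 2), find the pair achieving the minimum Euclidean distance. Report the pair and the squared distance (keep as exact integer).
Pair = ((3, 1), (3, 2)); squared distance = 1

Compute all C(7, 2) = 21 pairwise squared distances (x_i − x_j)² + (y_i − y_j)². The minimum is 1, attained by the pair ((3, 1), (3, 2)).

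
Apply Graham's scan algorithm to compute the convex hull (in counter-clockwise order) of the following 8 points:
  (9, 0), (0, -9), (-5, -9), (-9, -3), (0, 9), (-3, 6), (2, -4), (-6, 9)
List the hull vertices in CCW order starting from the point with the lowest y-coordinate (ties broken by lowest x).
Hull (CCW) = [(-5, -9), (0, -9), (9, 0), (0, 9), (-6, 9), (-9, -3)]

Graham scan procedure:
  1. Find the pivot p₀ = point with lowest y (tie → lowest x): (-5, -9).
  2. Sort the remaining points by polar angle around p₀.
  3. Walk through sorted points, maintaining a stack; pop the top while the last three entries make a non-left turn (cross product ≤ 0).
  4. Final stack is the convex hull in CCW order: (-5, -9), (0, -9), (9, 0), (0, 9), (-6, 9), (-9, -3).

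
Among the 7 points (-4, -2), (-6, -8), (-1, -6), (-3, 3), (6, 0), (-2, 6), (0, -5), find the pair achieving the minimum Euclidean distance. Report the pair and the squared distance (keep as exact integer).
Pair = ((-1, -6), (0, -5)); squared distance = 2

Compute all C(7, 2) = 21 pairwise squared distances (x_i − x_j)² + (y_i − y_j)². The minimum is 2, attained by the pair ((-1, -6), (0, -5)).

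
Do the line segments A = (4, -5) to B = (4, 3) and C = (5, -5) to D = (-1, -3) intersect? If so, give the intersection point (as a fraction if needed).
Yes; intersection at (4, -14/3) (t = 1/24 on AB, s = 1/6 on CD)

Parametrize AB as A + t(B − A) = (4 + 0 t, -5 + 8 t) and CD as C + s(D − C) = (5 + -6 s, -5 + 2 s). Solve the linear system for (t, s). Determinant = -48 ≠ 0, so a unique intersection of the containing lines exists. Solution: t = 1/24, s = 1/6 — both in [0, 1], so the segments cross. Intersection point: (4, -14/3).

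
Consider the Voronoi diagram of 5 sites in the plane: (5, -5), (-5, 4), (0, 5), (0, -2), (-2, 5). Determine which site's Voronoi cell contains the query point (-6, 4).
Nearest site = (-5, 4)

The Voronoi cell of site s contains exactly those query points closer to s than to any other site. Compute squared distances from q = (-6, 4) to each site:
  (-5 − -6)² + (4 − 4)² = 1
  (-2 − -6)² + (5 − 4)² = 17
  (0 − -6)² + (5 − 4)² = 37
  (0 − -6)² + (-2 − 4)² = 72
  (5 − -6)² + (-5 − 4)² = 202
Minimum is attained by (-5, 4), so q lies in its Voronoi cell.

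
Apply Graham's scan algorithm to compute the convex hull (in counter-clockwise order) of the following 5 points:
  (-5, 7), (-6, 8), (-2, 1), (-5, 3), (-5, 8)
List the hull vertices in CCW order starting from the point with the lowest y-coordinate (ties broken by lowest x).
Hull (CCW) = [(-2, 1), (-5, 8), (-6, 8), (-5, 3)]

Graham scan procedure:
  1. Find the pivot p₀ = point with lowest y (tie → lowest x): (-2, 1).
  2. Sort the remaining points by polar angle around p₀.
  3. Walk through sorted points, maintaining a stack; pop the top while the last three entries make a non-left turn (cross product ≤ 0).
  4. Final stack is the convex hull in CCW order: (-2, 1), (-5, 8), (-6, 8), (-5, 3).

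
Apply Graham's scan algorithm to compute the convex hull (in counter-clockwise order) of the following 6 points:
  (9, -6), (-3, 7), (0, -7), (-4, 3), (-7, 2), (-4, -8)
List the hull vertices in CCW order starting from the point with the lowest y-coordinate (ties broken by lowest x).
Hull (CCW) = [(-4, -8), (9, -6), (-3, 7), (-7, 2)]

Graham scan procedure:
  1. Find the pivot p₀ = point with lowest y (tie → lowest x): (-4, -8).
  2. Sort the remaining points by polar angle around p₀.
  3. Walk through sorted points, maintaining a stack; pop the top while the last three entries make a non-left turn (cross product ≤ 0).
  4. Final stack is the convex hull in CCW order: (-4, -8), (9, -6), (-3, 7), (-7, 2).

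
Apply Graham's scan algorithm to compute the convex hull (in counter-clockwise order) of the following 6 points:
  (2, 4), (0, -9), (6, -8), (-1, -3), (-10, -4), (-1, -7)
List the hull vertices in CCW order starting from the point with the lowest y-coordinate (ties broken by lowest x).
Hull (CCW) = [(0, -9), (6, -8), (2, 4), (-10, -4)]

Graham scan procedure:
  1. Find the pivot p₀ = point with lowest y (tie → lowest x): (0, -9).
  2. Sort the remaining points by polar angle around p₀.
  3. Walk through sorted points, maintaining a stack; pop the top while the last three entries make a non-left turn (cross product ≤ 0).
  4. Final stack is the convex hull in CCW order: (0, -9), (6, -8), (2, 4), (-10, -4).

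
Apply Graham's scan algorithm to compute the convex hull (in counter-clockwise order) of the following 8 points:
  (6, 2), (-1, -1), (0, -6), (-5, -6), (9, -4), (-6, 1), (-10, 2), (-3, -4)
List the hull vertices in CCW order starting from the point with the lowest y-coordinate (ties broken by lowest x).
Hull (CCW) = [(-5, -6), (0, -6), (9, -4), (6, 2), (-10, 2)]

Graham scan procedure:
  1. Find the pivot p₀ = point with lowest y (tie → lowest x): (-5, -6).
  2. Sort the remaining points by polar angle around p₀.
  3. Walk through sorted points, maintaining a stack; pop the top while the last three entries make a non-left turn (cross product ≤ 0).
  4. Final stack is the convex hull in CCW order: (-5, -6), (0, -6), (9, -4), (6, 2), (-10, 2).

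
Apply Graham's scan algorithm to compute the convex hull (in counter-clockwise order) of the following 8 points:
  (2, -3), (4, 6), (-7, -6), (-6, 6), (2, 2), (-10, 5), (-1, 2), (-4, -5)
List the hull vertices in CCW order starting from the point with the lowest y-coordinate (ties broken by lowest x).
Hull (CCW) = [(-7, -6), (2, -3), (4, 6), (-6, 6), (-10, 5)]

Graham scan procedure:
  1. Find the pivot p₀ = point with lowest y (tie → lowest x): (-7, -6).
  2. Sort the remaining points by polar angle around p₀.
  3. Walk through sorted points, maintaining a stack; pop the top while the last three entries make a non-left turn (cross product ≤ 0).
  4. Final stack is the convex hull in CCW order: (-7, -6), (2, -3), (4, 6), (-6, 6), (-10, 5).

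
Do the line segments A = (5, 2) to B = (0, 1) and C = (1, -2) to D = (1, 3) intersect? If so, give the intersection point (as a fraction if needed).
Yes; intersection at (1, 6/5) (t = 4/5 on AB, s = 16/25 on CD)

Parametrize AB as A + t(B − A) = (5 + -5 t, 2 + -1 t) and CD as C + s(D − C) = (1 + 0 s, -2 + 5 s). Solve the linear system for (t, s). Determinant = 25 ≠ 0, so a unique intersection of the containing lines exists. Solution: t = 4/5, s = 16/25 — both in [0, 1], so the segments cross. Intersection point: (1, 6/5).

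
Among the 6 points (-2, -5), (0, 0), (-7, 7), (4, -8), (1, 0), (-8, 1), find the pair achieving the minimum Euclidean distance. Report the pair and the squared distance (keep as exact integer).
Pair = ((0, 0), (1, 0)); squared distance = 1

Compute all C(6, 2) = 15 pairwise squared distances (x_i − x_j)² + (y_i − y_j)². The minimum is 1, attained by the pair ((0, 0), (1, 0)).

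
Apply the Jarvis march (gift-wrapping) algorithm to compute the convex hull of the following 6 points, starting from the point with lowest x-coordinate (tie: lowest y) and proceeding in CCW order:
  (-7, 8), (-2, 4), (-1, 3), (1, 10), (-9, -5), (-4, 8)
Hull (CCW) = [(-9, -5), (-1, 3), (1, 10), (-7, 8)]

Jarvis march: at each step, from the current hull vertex p, select the next vertex q as the point such that every other point lies strictly to the left of (or on) the directed line p → q. (Equivalently: for every other point r, the cross product (q − p) × (r − p) ≥ 0.)
Starting point (lowest x, tie lowest y): (-9, -5). Wrap until returning to start. Resulting hull: (-9, -5), (-1, 3), (1, 10), (-7, 8).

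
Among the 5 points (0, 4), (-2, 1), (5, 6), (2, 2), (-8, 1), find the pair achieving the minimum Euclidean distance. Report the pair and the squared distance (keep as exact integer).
Pair = ((0, 4), (2, 2)); squared distance = 8

Compute all C(5, 2) = 10 pairwise squared distances (x_i − x_j)² + (y_i − y_j)². The minimum is 8, attained by the pair ((0, 4), (2, 2)).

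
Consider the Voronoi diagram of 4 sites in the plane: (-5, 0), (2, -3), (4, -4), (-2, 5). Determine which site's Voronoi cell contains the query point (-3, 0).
Nearest site = (-5, 0)

The Voronoi cell of site s contains exactly those query points closer to s than to any other site. Compute squared distances from q = (-3, 0) to each site:
  (-5 − -3)² + (0 − 0)² = 4
  (-2 − -3)² + (5 − 0)² = 26
  (2 − -3)² + (-3 − 0)² = 34
  (4 − -3)² + (-4 − 0)² = 65
Minimum is attained by (-5, 0), so q lies in its Voronoi cell.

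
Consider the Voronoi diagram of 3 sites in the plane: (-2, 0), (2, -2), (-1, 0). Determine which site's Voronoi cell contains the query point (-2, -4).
Nearest site = (-2, 0)

The Voronoi cell of site s contains exactly those query points closer to s than to any other site. Compute squared distances from q = (-2, -4) to each site:
  (-2 − -2)² + (0 − -4)² = 16
  (-1 − -2)² + (0 − -4)² = 17
  (2 − -2)² + (-2 − -4)² = 20
Minimum is attained by (-2, 0), so q lies in its Voronoi cell.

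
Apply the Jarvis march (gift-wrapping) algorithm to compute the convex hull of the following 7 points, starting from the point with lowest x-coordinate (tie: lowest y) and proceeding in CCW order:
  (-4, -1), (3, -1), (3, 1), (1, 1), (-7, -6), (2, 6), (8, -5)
Hull (CCW) = [(-7, -6), (8, -5), (2, 6), (-4, -1)]

Jarvis march: at each step, from the current hull vertex p, select the next vertex q as the point such that every other point lies strictly to the left of (or on) the directed line p → q. (Equivalently: for every other point r, the cross product (q − p) × (r − p) ≥ 0.)
Starting point (lowest x, tie lowest y): (-7, -6). Wrap until returning to start. Resulting hull: (-7, -6), (8, -5), (2, 6), (-4, -1).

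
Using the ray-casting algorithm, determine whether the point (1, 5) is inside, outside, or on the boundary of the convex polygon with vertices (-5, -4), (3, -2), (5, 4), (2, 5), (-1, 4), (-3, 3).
The point (1, 5) lies strictly outside the polygon

Cast a horizontal ray to the right from the query point and count how many polygon edges it crosses (each edge strictly once or zero times, handled with the usual half-open convention). 
Parity of crossings → even ⇒ outside.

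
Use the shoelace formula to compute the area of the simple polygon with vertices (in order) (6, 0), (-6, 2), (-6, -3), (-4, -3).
Area = 33

Shoelace formula: Area = (1/2) |Σ_i (x_i · y_{i+1} − x_{i+1} · y_i)| (indices mod n). Compute each cross term:
  (6)(2) − (-6)(0) = 12
  (-6)(-3) − (-6)(2) = 30
  (-6)(-3) − (-4)(-3) = 6
  (-4)(0) − (6)(-3) = 18
Sum = 66, so (signed) Area = 66/2 = 33, |Area| = 33.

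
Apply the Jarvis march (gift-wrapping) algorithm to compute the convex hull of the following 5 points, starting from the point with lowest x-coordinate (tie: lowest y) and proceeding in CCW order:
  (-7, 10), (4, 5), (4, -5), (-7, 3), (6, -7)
Hull (CCW) = [(-7, 3), (6, -7), (4, 5), (-7, 10)]

Jarvis march: at each step, from the current hull vertex p, select the next vertex q as the point such that every other point lies strictly to the left of (or on) the directed line p → q. (Equivalently: for every other point r, the cross product (q − p) × (r − p) ≥ 0.)
Starting point (lowest x, tie lowest y): (-7, 3). Wrap until returning to start. Resulting hull: (-7, 3), (6, -7), (4, 5), (-7, 10).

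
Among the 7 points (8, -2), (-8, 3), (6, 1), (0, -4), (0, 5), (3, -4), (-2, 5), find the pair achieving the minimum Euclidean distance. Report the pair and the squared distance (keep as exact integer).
Pair = ((0, 5), (-2, 5)); squared distance = 4

Compute all C(7, 2) = 21 pairwise squared distances (x_i − x_j)² + (y_i − y_j)². The minimum is 4, attained by the pair ((0, 5), (-2, 5)).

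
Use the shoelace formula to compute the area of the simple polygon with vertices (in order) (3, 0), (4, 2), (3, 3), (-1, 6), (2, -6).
Area = 45/2

Shoelace formula: Area = (1/2) |Σ_i (x_i · y_{i+1} − x_{i+1} · y_i)| (indices mod n). Compute each cross term:
  (3)(2) − (4)(0) = 6
  (4)(3) − (3)(2) = 6
  (3)(6) − (-1)(3) = 21
  (-1)(-6) − (2)(6) = -6
  (2)(0) − (3)(-6) = 18
Sum = 45, so (signed) Area = 45/2 = 45/2, |Area| = 45/2.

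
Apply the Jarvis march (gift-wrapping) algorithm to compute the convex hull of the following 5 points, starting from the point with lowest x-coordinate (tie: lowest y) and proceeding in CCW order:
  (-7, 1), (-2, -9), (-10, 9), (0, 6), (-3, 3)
Hull (CCW) = [(-10, 9), (-7, 1), (-2, -9), (0, 6)]

Jarvis march: at each step, from the current hull vertex p, select the next vertex q as the point such that every other point lies strictly to the left of (or on) the directed line p → q. (Equivalently: for every other point r, the cross product (q − p) × (r − p) ≥ 0.)
Starting point (lowest x, tie lowest y): (-10, 9). Wrap until returning to start. Resulting hull: (-10, 9), (-7, 1), (-2, -9), (0, 6).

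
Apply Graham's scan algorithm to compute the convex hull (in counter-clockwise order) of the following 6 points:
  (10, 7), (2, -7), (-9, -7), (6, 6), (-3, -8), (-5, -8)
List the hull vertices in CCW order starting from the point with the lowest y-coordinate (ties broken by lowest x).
Hull (CCW) = [(-5, -8), (-3, -8), (2, -7), (10, 7), (6, 6), (-9, -7)]

Graham scan procedure:
  1. Find the pivot p₀ = point with lowest y (tie → lowest x): (-5, -8).
  2. Sort the remaining points by polar angle around p₀.
  3. Walk through sorted points, maintaining a stack; pop the top while the last three entries make a non-left turn (cross product ≤ 0).
  4. Final stack is the convex hull in CCW order: (-5, -8), (-3, -8), (2, -7), (10, 7), (6, 6), (-9, -7).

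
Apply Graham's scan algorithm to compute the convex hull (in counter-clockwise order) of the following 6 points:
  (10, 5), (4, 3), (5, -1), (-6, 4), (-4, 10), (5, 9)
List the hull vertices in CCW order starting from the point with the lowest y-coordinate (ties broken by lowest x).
Hull (CCW) = [(5, -1), (10, 5), (5, 9), (-4, 10), (-6, 4)]

Graham scan procedure:
  1. Find the pivot p₀ = point with lowest y (tie → lowest x): (5, -1).
  2. Sort the remaining points by polar angle around p₀.
  3. Walk through sorted points, maintaining a stack; pop the top while the last three entries make a non-left turn (cross product ≤ 0).
  4. Final stack is the convex hull in CCW order: (5, -1), (10, 5), (5, 9), (-4, 10), (-6, 4).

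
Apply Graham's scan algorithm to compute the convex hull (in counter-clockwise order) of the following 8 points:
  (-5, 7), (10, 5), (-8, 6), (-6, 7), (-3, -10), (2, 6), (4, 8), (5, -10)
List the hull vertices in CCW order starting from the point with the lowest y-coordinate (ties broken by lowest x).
Hull (CCW) = [(-3, -10), (5, -10), (10, 5), (4, 8), (-6, 7), (-8, 6)]

Graham scan procedure:
  1. Find the pivot p₀ = point with lowest y (tie → lowest x): (-3, -10).
  2. Sort the remaining points by polar angle around p₀.
  3. Walk through sorted points, maintaining a stack; pop the top while the last three entries make a non-left turn (cross product ≤ 0).
  4. Final stack is the convex hull in CCW order: (-3, -10), (5, -10), (10, 5), (4, 8), (-6, 7), (-8, 6).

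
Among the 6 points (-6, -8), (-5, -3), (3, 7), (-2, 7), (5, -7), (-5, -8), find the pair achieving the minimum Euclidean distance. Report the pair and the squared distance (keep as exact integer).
Pair = ((-6, -8), (-5, -8)); squared distance = 1

Compute all C(6, 2) = 15 pairwise squared distances (x_i − x_j)² + (y_i − y_j)². The minimum is 1, attained by the pair ((-6, -8), (-5, -8)).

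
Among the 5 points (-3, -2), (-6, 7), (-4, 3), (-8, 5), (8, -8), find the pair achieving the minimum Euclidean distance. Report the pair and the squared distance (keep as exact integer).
Pair = ((-6, 7), (-8, 5)); squared distance = 8

Compute all C(5, 2) = 10 pairwise squared distances (x_i − x_j)² + (y_i − y_j)². The minimum is 8, attained by the pair ((-6, 7), (-8, 5)).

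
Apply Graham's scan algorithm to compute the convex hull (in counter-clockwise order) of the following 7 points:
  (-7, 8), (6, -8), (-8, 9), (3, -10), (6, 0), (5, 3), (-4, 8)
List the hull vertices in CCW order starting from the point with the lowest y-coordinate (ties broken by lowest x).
Hull (CCW) = [(3, -10), (6, -8), (6, 0), (5, 3), (-4, 8), (-8, 9)]

Graham scan procedure:
  1. Find the pivot p₀ = point with lowest y (tie → lowest x): (3, -10).
  2. Sort the remaining points by polar angle around p₀.
  3. Walk through sorted points, maintaining a stack; pop the top while the last three entries make a non-left turn (cross product ≤ 0).
  4. Final stack is the convex hull in CCW order: (3, -10), (6, -8), (6, 0), (5, 3), (-4, 8), (-8, 9).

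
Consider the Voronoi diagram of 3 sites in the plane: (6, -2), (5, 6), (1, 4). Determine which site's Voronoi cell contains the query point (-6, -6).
Nearest site = (1, 4)

The Voronoi cell of site s contains exactly those query points closer to s than to any other site. Compute squared distances from q = (-6, -6) to each site:
  (1 − -6)² + (4 − -6)² = 149
  (6 − -6)² + (-2 − -6)² = 160
  (5 − -6)² + (6 − -6)² = 265
Minimum is attained by (1, 4), so q lies in its Voronoi cell.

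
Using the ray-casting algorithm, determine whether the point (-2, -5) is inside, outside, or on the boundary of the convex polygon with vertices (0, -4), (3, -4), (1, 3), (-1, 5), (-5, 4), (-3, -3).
The point (-2, -5) lies strictly outside the polygon

Cast a horizontal ray to the right from the query point and count how many polygon edges it crosses (each edge strictly once or zero times, handled with the usual half-open convention). 
Parity of crossings → even ⇒ outside.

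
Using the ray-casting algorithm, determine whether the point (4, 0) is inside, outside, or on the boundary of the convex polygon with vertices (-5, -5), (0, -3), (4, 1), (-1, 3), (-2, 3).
The point (4, 0) lies strictly outside the polygon

Cast a horizontal ray to the right from the query point and count how many polygon edges it crosses (each edge strictly once or zero times, handled with the usual half-open convention). 
Parity of crossings → even ⇒ outside.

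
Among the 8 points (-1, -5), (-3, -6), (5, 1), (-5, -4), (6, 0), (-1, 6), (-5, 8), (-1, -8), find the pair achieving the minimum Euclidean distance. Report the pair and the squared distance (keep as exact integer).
Pair = ((5, 1), (6, 0)); squared distance = 2

Compute all C(8, 2) = 28 pairwise squared distances (x_i − x_j)² + (y_i − y_j)². The minimum is 2, attained by the pair ((5, 1), (6, 0)).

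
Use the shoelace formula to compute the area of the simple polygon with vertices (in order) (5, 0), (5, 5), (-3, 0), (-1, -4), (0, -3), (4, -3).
Area = 41

Shoelace formula: Area = (1/2) |Σ_i (x_i · y_{i+1} − x_{i+1} · y_i)| (indices mod n). Compute each cross term:
  (5)(5) − (5)(0) = 25
  (5)(0) − (-3)(5) = 15
  (-3)(-4) − (-1)(0) = 12
  (-1)(-3) − (0)(-4) = 3
  (0)(-3) − (4)(-3) = 12
  (4)(0) − (5)(-3) = 15
Sum = 82, so (signed) Area = 82/2 = 41, |Area| = 41.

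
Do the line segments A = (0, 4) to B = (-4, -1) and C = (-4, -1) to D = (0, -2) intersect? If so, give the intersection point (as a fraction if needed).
Yes; intersection at (-4, -1) (t = 1 on AB, s = 0 on CD)

Parametrize AB as A + t(B − A) = (0 + -4 t, 4 + -5 t) and CD as C + s(D − C) = (-4 + 4 s, -1 + -1 s). Solve the linear system for (t, s). Determinant = -24 ≠ 0, so a unique intersection of the containing lines exists. Solution: t = 1, s = 0 — both in [0, 1], so the segments cross. Intersection point: (-4, -1).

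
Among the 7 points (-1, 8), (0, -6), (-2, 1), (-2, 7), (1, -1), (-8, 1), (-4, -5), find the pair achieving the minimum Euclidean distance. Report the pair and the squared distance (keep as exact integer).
Pair = ((-1, 8), (-2, 7)); squared distance = 2

Compute all C(7, 2) = 21 pairwise squared distances (x_i − x_j)² + (y_i − y_j)². The minimum is 2, attained by the pair ((-1, 8), (-2, 7)).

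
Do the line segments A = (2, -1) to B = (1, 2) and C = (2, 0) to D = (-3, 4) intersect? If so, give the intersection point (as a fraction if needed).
Yes; intersection at (17/11, 4/11) (t = 5/11 on AB, s = 1/11 on CD)

Parametrize AB as A + t(B − A) = (2 + -1 t, -1 + 3 t) and CD as C + s(D − C) = (2 + -5 s, 0 + 4 s). Solve the linear system for (t, s). Determinant = -11 ≠ 0, so a unique intersection of the containing lines exists. Solution: t = 5/11, s = 1/11 — both in [0, 1], so the segments cross. Intersection point: (17/11, 4/11).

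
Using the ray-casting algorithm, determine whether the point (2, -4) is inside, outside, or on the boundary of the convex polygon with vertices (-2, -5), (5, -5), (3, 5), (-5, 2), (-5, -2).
The point (2, -4) lies strictly inside the polygon

Cast a horizontal ray to the right from the query point and count how many polygon edges it crosses (each edge strictly once or zero times, handled with the usual half-open convention). 
Parity of crossings → odd ⇒ inside.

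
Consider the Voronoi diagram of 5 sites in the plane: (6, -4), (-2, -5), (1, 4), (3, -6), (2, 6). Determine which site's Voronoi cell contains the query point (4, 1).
Nearest site = (1, 4)

The Voronoi cell of site s contains exactly those query points closer to s than to any other site. Compute squared distances from q = (4, 1) to each site:
  (1 − 4)² + (4 − 1)² = 18
  (2 − 4)² + (6 − 1)² = 29
  (6 − 4)² + (-4 − 1)² = 29
  (3 − 4)² + (-6 − 1)² = 50
  (-2 − 4)² + (-5 − 1)² = 72
Minimum is attained by (1, 4), so q lies in its Voronoi cell.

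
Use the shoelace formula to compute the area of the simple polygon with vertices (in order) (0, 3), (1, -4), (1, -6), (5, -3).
Area = 37/2

Shoelace formula: Area = (1/2) |Σ_i (x_i · y_{i+1} − x_{i+1} · y_i)| (indices mod n). Compute each cross term:
  (0)(-4) − (1)(3) = -3
  (1)(-6) − (1)(-4) = -2
  (1)(-3) − (5)(-6) = 27
  (5)(3) − (0)(-3) = 15
Sum = 37, so (signed) Area = 37/2 = 37/2, |Area| = 37/2.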